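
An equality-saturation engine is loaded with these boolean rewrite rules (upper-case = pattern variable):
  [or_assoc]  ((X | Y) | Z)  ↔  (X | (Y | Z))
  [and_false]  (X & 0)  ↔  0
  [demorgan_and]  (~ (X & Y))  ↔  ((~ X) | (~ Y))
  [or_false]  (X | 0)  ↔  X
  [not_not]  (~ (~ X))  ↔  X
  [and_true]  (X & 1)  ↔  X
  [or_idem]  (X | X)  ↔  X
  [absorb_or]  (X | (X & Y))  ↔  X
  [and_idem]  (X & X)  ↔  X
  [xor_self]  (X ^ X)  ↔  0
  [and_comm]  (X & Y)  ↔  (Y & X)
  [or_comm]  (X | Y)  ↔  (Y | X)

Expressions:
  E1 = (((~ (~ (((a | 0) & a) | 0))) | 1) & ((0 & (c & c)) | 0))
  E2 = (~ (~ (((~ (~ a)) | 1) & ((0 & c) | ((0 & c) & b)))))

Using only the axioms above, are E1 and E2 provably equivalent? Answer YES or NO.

YES

(1) (~ (~ (((a | 0) & a) | 0)))  =[not_not →]=  (((a | 0) & a) | 0)    ⊢ (((((a | 0) & a) | 0) | 1) & ((0 & (c & c)) | 0))
(2) ((0 & (c & c)) | 0)  =[or_false →]=  (0 & (c & c))    ⊢ (((((a | 0) & a) | 0) | 1) & (0 & (c & c)))
(3) (((a | 0) & a) | 0)  =[or_false →]=  ((a | 0) & a)    ⊢ ((((a | 0) & a) | 1) & (0 & (c & c)))
(4) (a | 0)  =[or_false →]=  a    ⊢ (((a & a) | 1) & (0 & (c & c)))
(5) (c & c)  =[and_idem →]=  c    ⊢ (((a & a) | 1) & (0 & c))
(6) (a & a)  =[and_idem →]=  a    ⊢ ((a | 1) & (0 & c))
(7) a  =[not_not ←]=  (~ (~ a))    ⊢ (((~ (~ a)) | 1) & (0 & c))
(8) (0 & c)  =[absorb_or ←]=  ((0 & c) | ((0 & c) & b))    ⊢ (((~ (~ a)) | 1) & ((0 & c) | ((0 & c) & b)))
(9) (((~ (~ a)) | 1) & ((0 & c) | ((0 & c) & b)))  =[not_not ←]=  (~ (~ (((~ (~ a)) | 1) & ((0 & c) | ((0 & c) & b)))))    ⊢ E2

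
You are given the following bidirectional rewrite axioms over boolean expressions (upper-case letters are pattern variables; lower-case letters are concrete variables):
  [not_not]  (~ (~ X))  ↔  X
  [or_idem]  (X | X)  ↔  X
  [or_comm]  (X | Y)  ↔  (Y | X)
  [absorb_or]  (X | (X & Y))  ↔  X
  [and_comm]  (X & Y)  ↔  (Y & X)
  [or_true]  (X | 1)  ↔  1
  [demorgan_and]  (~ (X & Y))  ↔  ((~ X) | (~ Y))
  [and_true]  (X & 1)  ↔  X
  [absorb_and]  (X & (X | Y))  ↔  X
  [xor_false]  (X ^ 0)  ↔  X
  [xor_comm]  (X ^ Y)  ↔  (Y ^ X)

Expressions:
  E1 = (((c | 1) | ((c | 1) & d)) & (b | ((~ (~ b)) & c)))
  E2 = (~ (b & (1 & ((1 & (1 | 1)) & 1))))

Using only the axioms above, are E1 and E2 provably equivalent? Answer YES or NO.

The axioms are sound identities: if E1 ↔* E2 then E1 and E2 evaluate identically under any assignment.
Under b=0, c=0, d=0: E1 evaluates to 0, E2 to 1. Distinct ⇒ no rewrite sequence connects them.

NO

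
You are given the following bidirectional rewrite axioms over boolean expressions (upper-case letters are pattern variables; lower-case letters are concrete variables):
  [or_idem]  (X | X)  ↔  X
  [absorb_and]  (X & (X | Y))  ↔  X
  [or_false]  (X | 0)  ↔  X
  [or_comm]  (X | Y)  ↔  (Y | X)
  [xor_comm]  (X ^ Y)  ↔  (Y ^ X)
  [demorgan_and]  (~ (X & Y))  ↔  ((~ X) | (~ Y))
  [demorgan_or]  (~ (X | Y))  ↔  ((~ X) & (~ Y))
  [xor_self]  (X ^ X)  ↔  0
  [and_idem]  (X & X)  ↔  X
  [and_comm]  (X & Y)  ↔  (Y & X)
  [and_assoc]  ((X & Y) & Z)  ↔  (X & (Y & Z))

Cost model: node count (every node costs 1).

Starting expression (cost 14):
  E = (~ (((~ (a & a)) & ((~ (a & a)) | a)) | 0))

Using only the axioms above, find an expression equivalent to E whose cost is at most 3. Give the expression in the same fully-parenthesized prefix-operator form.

(1) (((~ (a & a)) & ((~ (a & a)) | a)) | 0)  =[or_false →]=  ((~ (a & a)) & ((~ (a & a)) | a))    ⊢ (~ ((~ (a & a)) & ((~ (a & a)) | a)))
(2) ((~ (a & a)) & ((~ (a & a)) | a))  =[absorb_and →]=  (~ (a & a))    ⊢ (~ (~ (a & a)))
(3) (a & a)  =[and_idem →]=  a    ⊢ cost 3, within 3

(~ (~ a))   [cost 3]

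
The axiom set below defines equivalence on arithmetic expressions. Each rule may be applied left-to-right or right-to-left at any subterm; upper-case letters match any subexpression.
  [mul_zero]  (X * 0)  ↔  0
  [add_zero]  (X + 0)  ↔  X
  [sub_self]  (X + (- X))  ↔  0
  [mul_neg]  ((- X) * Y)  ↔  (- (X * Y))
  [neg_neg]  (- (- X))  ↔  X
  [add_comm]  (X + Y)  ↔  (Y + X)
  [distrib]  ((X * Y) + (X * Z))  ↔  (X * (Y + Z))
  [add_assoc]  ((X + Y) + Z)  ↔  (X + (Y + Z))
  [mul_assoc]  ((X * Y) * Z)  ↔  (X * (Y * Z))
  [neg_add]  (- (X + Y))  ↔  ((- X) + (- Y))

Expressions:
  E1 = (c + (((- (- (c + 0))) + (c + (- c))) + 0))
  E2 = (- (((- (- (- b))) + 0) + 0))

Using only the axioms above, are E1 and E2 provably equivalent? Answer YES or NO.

All listed rules preserve value, hence provable equivalence implies equal values everywhere; look for a separating assignment.
b=0, c=1 gives E1 ↦ 2, E2 ↦ 0; values differ ⇒ not provably equivalent.

NO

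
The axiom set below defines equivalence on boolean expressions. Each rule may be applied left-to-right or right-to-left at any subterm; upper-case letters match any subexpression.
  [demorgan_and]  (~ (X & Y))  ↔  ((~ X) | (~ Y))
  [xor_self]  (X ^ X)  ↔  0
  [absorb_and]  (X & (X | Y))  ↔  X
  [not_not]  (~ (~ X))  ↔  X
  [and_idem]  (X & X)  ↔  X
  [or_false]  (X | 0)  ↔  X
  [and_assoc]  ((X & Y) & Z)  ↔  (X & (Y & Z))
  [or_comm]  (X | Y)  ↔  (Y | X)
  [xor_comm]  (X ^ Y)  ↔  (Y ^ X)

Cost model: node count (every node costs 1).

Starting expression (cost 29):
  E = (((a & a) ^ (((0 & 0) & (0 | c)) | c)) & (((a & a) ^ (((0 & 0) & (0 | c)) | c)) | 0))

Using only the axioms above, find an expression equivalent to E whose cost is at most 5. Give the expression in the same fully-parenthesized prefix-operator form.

(a ^ (0 | c))   [cost 5]

step 1: absorb_and (→) rewrites (((a & a) ^ (((0 & 0) & (0 | c)) | c)) & (((a & a) ^ (((0 & 0) & (0 | c)) | c)) | 0)) into ((a & a) ^ (((0 & 0) & (0 | c)) | c))
step 2: and_idem (→) rewrites (0 & 0) into 0, now ((a & a) ^ ((0 & (0 | c)) | c))
step 3: absorb_and (→) rewrites (0 & (0 | c)) into 0, now ((a & a) ^ (0 | c))
step 4: and_idem (→) rewrites (a & a) into a, reaching cost 5 (bound 5)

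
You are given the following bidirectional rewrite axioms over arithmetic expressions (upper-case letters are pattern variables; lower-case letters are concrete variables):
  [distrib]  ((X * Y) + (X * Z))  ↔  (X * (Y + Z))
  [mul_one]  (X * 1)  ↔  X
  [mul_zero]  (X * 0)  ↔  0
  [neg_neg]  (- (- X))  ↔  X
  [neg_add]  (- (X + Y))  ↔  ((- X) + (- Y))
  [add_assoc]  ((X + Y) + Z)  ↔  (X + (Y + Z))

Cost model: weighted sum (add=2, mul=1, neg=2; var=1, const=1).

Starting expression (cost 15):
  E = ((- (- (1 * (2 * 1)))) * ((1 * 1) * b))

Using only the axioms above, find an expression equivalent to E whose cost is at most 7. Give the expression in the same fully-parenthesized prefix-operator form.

1. [mul_one →] (1 * 1)  →  1;  E = ((- (- (1 * (2 * 1)))) * (1 * b))
2. [mul_one →] (2 * 1)  →  2;  E = ((- (- (1 * 2))) * (1 * b))
3. [neg_neg →] (- (- (1 * 2)))  →  (1 * 2);  cost 7 ≤ 7, done

((1 * 2) * (1 * b))   [cost 7]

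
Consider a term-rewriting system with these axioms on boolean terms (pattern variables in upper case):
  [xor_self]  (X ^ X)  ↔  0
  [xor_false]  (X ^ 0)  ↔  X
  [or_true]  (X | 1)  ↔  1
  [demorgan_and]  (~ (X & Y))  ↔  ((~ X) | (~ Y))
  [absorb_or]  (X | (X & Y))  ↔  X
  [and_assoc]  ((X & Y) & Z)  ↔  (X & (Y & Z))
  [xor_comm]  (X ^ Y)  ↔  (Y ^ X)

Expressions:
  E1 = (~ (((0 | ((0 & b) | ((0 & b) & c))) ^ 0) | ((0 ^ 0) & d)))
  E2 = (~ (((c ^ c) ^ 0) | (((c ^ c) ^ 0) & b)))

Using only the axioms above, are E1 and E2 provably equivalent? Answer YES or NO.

1. [absorb_or →] ((0 & b) | ((0 & b) & c))  →  (0 & b);  E1 = (~ (((0 | (0 & b)) ^ 0) | ((0 ^ 0) & d)))
2. [absorb_or →] (0 | (0 & b))  →  0;  E1 = (~ ((0 ^ 0) | ((0 ^ 0) & d)))
3. [absorb_or →] ((0 ^ 0) | ((0 ^ 0) & d))  →  (0 ^ 0);  E1 = (~ (0 ^ 0))
4. [xor_self ←] 0  →  (c ^ c);  E1 = (~ ((c ^ c) ^ 0))
5. [absorb_or ←] ((c ^ c) ^ 0)  →  (((c ^ c) ^ 0) | (((c ^ c) ^ 0) & b));  this is E2

YES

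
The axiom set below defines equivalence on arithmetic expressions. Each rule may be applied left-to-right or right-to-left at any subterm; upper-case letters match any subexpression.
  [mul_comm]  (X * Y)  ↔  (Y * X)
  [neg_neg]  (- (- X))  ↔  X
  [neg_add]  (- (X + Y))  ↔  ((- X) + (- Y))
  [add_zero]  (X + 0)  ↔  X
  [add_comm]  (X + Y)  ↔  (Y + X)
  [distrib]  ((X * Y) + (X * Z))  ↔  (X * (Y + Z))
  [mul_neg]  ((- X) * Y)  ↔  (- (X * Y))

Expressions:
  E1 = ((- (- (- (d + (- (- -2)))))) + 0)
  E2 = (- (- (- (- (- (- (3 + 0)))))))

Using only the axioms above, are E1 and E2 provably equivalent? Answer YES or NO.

NO

All listed rules preserve value, hence provable equivalence implies equal values everywhere; look for a separating assignment.
d=0 gives E1 ↦ 2, E2 ↦ 3; values differ ⇒ not provably equivalent.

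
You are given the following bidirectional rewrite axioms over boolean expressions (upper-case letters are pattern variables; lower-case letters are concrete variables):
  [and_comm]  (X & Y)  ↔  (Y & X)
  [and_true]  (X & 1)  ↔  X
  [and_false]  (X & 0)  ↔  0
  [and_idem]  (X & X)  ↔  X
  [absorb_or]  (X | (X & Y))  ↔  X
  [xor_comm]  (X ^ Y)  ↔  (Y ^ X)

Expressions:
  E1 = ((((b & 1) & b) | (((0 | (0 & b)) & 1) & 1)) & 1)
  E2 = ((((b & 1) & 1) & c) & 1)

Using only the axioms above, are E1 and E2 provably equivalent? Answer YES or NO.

The axioms are sound identities: if E1 ↔* E2 then E1 and E2 evaluate identically under any assignment.
Under b=1, c=0: E1 evaluates to 1, E2 to 0. Distinct ⇒ no rewrite sequence connects them.

NO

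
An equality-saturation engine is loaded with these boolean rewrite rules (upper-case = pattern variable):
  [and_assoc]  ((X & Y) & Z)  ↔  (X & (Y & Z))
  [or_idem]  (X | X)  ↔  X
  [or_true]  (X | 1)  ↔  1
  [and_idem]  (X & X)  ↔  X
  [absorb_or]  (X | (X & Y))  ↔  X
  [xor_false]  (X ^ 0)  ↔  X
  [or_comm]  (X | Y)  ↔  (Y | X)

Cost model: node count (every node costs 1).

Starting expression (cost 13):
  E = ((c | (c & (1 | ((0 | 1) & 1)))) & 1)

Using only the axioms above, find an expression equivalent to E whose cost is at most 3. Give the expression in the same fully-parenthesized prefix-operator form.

(c & 1)   [cost 3]

1. [or_true →] (0 | 1)  →  1;  E = ((c | (c & (1 | (1 & 1)))) & 1)
2. [absorb_or →] (1 | (1 & 1))  →  1;  E = ((c | (c & 1)) & 1)
3. [absorb_or →] (c | (c & 1))  →  c;  cost 3 ≤ 3, done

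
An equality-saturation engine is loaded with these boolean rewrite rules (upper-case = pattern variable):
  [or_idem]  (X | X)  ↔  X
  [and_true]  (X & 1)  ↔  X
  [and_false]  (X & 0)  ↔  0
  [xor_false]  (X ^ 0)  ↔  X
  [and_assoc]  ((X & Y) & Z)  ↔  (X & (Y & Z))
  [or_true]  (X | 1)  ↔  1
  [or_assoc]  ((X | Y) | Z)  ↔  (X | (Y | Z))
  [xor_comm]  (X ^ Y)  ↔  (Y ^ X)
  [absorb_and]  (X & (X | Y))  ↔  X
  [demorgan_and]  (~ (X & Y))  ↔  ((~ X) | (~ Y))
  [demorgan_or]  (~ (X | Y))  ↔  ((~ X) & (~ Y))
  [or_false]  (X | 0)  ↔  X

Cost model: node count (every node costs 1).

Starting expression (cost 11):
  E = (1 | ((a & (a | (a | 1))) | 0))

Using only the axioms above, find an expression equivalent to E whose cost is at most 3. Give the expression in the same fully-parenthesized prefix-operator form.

step 1: or_false (→) rewrites ((a & (a | (a | 1))) | 0) into (a & (a | (a | 1))), now (1 | (a & (a | (a | 1))))
step 2: or_true (→) rewrites (a | 1) into 1, now (1 | (a & (a | 1)))
step 3: absorb_and (→) rewrites (a & (a | 1)) into a, reaching cost 3 (bound 3)

(1 | a)   [cost 3]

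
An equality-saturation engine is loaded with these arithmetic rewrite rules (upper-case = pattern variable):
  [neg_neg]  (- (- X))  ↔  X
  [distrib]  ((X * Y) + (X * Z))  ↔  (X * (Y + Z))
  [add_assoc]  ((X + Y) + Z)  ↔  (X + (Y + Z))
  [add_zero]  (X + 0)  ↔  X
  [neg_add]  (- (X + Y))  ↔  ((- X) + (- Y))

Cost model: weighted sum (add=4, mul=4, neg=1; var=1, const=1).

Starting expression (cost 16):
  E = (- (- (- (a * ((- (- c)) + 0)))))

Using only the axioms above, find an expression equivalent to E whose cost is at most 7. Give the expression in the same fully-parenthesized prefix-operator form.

(- (a * c))   [cost 7]

step 1: neg_neg (→) rewrites (- (- (- (a * ((- (- c)) + 0))))) into (- (a * ((- (- c)) + 0)))
step 2: add_zero (→) rewrites ((- (- c)) + 0) into (- (- c)), now (- (a * (- (- c))))
step 3: neg_neg (→) rewrites (- (- c)) into c, reaching cost 7 (bound 7)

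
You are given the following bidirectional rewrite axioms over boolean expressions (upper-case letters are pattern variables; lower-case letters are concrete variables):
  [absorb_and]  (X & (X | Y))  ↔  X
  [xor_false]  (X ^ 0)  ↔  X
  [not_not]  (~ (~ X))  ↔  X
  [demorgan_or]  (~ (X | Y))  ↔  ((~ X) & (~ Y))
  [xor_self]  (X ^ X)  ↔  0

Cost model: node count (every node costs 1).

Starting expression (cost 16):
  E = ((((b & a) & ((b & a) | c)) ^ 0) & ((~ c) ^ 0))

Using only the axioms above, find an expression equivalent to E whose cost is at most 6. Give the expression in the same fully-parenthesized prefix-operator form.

((b & a) & (~ c))   [cost 6]

1. [absorb_and →] ((b & a) & ((b & a) | c))  →  (b & a);  E = (((b & a) ^ 0) & ((~ c) ^ 0))
2. [xor_false →] ((~ c) ^ 0)  →  (~ c);  E = (((b & a) ^ 0) & (~ c))
3. [xor_false →] ((b & a) ^ 0)  →  (b & a);  cost 6 ≤ 6, done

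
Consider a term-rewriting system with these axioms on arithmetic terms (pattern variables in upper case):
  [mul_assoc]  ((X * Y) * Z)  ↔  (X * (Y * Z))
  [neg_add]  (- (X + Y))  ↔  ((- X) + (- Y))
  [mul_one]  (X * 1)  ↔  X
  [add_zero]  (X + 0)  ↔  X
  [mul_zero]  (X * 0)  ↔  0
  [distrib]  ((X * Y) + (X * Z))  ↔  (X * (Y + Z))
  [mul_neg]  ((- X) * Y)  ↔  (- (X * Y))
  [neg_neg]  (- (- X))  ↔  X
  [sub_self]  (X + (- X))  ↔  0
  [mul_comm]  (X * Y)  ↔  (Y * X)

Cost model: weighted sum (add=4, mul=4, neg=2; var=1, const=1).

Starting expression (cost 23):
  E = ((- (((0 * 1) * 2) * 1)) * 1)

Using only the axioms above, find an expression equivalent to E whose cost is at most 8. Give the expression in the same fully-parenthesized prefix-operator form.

(1) ((- (((0 * 1) * 2) * 1)) * 1)  =[mul_one →]=  (- (((0 * 1) * 2) * 1))
(2) (0 * 1)  =[mul_one →]=  0    ⊢ (- ((0 * 2) * 1))
(3) ((0 * 2) * 1)  =[mul_one →]=  (0 * 2)    ⊢ cost 8, within 8

(- (0 * 2))   [cost 8]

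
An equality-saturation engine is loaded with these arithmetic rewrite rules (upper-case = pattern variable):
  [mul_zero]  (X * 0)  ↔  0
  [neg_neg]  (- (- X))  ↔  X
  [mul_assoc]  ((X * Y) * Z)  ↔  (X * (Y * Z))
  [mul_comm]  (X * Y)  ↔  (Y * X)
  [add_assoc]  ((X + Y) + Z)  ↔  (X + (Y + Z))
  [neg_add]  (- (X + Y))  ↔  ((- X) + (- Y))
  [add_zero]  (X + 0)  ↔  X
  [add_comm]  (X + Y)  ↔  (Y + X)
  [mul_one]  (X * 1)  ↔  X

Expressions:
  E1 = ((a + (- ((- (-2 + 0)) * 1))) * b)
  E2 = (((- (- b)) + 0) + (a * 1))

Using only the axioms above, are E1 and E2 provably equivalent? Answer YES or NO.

All listed rules preserve value, hence provable equivalence implies equal values everywhere; look for a separating assignment.
a=0, b=1 gives E1 ↦ -2, E2 ↦ 1; values differ ⇒ not provably equivalent.

NO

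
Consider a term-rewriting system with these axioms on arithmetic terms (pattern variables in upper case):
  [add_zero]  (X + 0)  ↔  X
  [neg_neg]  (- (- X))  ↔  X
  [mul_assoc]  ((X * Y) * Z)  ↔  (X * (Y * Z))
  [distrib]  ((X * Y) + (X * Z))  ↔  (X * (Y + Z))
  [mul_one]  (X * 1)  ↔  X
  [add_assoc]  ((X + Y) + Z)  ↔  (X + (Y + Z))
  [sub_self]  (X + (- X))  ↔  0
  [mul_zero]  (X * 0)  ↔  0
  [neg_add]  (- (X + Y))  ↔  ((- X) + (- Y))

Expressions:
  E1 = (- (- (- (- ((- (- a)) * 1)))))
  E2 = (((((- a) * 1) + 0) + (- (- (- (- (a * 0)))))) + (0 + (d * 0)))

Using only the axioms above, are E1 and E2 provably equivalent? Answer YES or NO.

The axioms are sound identities: if E1 ↔* E2 then E1 and E2 evaluate identically under any assignment.
Under a=1, d=0: E1 evaluates to 1, E2 to -1. Distinct ⇒ no rewrite sequence connects them.

NO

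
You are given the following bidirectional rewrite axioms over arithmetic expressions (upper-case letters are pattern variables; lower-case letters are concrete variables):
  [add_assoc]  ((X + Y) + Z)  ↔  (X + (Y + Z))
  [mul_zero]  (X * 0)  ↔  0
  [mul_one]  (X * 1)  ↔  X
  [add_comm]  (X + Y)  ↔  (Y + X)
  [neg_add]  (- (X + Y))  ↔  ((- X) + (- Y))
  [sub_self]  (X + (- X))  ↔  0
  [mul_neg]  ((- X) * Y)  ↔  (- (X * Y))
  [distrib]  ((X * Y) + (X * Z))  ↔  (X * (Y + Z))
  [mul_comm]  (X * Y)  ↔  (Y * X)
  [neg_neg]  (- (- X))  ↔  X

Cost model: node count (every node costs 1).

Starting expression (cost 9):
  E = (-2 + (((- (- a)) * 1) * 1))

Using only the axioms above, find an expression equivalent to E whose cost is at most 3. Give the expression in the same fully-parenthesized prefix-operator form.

(-2 + a)   [cost 3]

step 1: mul_one (→) rewrites ((- (- a)) * 1) into (- (- a)), now (-2 + ((- (- a)) * 1))
step 2: neg_neg (→) rewrites (- (- a)) into a, now (-2 + (a * 1))
step 3: mul_one (→) rewrites (a * 1) into a, reaching cost 3 (bound 3)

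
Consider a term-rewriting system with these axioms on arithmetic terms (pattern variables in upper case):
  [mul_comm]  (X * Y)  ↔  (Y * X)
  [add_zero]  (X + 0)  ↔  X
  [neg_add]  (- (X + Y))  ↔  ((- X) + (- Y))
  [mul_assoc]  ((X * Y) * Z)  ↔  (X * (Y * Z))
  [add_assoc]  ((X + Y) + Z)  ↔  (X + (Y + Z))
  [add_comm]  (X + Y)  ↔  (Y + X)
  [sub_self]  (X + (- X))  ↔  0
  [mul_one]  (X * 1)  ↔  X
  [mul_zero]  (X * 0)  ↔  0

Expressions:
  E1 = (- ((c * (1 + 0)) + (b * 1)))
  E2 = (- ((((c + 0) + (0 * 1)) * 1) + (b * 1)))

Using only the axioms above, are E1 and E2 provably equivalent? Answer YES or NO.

YES

step 1: add_zero (→) rewrites (1 + 0) into 1, now (- ((c * 1) + (b * 1)))
step 2: mul_one (→) rewrites (b * 1) into b, now (- ((c * 1) + b))
step 3: mul_one (→) rewrites (c * 1) into c, now (- (c + b))
step 4: add_zero (←) rewrites c into (c + 0), now (- ((c + 0) + b))
step 5: add_zero (←) rewrites (c + 0) into ((c + 0) + 0), now (- (((c + 0) + 0) + b))
step 6: mul_one (←) rewrites b into (b * 1), now (- (((c + 0) + 0) + (b * 1)))
step 7: mul_one (←) rewrites 0 into (0 * 1), now (- (((c + 0) + (0 * 1)) + (b * 1)))
step 8: mul_one (←) rewrites ((c + 0) + (0 * 1)) into (((c + 0) + (0 * 1)) * 1), which is E2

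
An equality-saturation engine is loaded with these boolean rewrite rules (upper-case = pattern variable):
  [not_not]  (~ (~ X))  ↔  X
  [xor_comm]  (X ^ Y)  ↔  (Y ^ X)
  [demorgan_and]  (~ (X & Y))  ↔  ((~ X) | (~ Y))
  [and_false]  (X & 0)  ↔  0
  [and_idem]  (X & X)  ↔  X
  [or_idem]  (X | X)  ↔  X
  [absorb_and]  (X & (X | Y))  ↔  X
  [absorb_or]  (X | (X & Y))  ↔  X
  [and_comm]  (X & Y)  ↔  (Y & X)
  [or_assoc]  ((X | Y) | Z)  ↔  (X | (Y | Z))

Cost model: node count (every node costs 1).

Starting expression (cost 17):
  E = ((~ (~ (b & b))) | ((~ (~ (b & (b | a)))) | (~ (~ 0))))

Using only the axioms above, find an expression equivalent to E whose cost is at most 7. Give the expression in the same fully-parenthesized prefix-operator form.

((b & b) | (b | 0))   [cost 7]

(1) (b & (b | a))  =[absorb_and →]=  b    ⊢ ((~ (~ (b & b))) | ((~ (~ b)) | (~ (~ 0))))
(2) (~ (~ (b & b)))  =[not_not →]=  (b & b)    ⊢ ((b & b) | ((~ (~ b)) | (~ (~ 0))))
(3) (~ (~ 0))  =[not_not →]=  0    ⊢ ((b & b) | ((~ (~ b)) | 0))
(4) (~ (~ b))  =[not_not →]=  b    ⊢ cost 7, within 7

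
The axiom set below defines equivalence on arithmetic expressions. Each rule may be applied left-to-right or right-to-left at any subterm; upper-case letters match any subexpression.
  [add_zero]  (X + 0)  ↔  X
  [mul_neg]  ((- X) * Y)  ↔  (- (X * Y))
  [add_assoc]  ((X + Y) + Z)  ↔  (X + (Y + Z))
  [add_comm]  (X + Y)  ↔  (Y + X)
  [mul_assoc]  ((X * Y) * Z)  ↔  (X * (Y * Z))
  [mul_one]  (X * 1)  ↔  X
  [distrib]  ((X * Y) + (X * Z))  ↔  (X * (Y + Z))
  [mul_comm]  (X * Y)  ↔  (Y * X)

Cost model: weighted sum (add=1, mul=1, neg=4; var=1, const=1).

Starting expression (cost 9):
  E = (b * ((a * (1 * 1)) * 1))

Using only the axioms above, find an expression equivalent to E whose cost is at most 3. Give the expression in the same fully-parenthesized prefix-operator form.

(1) (1 * 1)  =[mul_one →]=  1    ⊢ (b * ((a * 1) * 1))
(2) (a * 1)  =[mul_one →]=  a    ⊢ (b * (a * 1))
(3) (a * 1)  =[mul_one →]=  a    ⊢ cost 3, within 3

(b * a)   [cost 3]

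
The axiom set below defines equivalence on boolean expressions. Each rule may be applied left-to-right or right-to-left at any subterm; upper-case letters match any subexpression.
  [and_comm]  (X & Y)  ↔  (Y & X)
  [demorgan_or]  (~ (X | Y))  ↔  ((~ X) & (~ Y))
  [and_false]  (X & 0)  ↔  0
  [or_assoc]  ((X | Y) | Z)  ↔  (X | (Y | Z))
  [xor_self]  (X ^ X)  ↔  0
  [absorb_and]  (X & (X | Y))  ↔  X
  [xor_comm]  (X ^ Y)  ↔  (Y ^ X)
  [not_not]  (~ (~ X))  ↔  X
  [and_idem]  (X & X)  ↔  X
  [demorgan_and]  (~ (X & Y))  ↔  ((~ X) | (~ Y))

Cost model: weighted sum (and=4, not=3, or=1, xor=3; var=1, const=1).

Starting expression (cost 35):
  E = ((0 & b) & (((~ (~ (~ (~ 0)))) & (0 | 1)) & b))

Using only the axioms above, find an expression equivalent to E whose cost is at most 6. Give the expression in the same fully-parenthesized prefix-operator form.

step 1: not_not (→) rewrites (~ (~ 0)) into 0, now ((0 & b) & (((~ (~ 0)) & (0 | 1)) & b))
step 2: not_not (→) rewrites (~ (~ 0)) into 0, now ((0 & b) & ((0 & (0 | 1)) & b))
step 3: absorb_and (→) rewrites (0 & (0 | 1)) into 0, now ((0 & b) & (0 & b))
step 4: and_idem (→) rewrites ((0 & b) & (0 & b)) into (0 & b), reaching cost 6 (bound 6)

(0 & b)   [cost 6]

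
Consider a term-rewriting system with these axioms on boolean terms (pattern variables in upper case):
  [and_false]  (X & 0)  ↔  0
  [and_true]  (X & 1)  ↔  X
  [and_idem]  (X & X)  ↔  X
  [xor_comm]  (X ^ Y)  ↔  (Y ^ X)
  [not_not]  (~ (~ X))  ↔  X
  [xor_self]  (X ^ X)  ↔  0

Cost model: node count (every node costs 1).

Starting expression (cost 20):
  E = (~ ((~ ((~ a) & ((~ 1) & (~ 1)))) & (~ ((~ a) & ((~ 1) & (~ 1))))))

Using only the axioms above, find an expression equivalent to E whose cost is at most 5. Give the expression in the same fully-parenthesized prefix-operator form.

1. [and_idem →] ((~ ((~ a) & ((~ 1) & (~ 1)))) & (~ ((~ a) & ((~ 1) & (~ 1)))))  →  (~ ((~ a) & ((~ 1) & (~ 1))));  E = (~ (~ ((~ a) & ((~ 1) & (~ 1)))))
2. [and_idem →] ((~ 1) & (~ 1))  →  (~ 1);  E = (~ (~ ((~ a) & (~ 1))))
3. [not_not →] (~ (~ ((~ a) & (~ 1))))  →  ((~ a) & (~ 1));  cost 5 ≤ 5, done

((~ a) & (~ 1))   [cost 5]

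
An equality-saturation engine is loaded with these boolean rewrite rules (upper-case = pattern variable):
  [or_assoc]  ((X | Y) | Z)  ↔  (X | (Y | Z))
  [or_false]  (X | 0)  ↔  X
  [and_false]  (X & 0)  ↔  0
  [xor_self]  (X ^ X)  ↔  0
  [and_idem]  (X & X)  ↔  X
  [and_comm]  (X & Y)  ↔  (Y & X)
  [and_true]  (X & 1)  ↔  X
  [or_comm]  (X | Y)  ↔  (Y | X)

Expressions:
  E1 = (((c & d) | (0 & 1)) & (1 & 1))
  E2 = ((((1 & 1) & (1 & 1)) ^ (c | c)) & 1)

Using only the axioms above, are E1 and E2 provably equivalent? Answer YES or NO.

The axioms are sound identities: if E1 ↔* E2 then E1 and E2 evaluate identically under any assignment.
Under c=0, d=0: E1 evaluates to 0, E2 to 1. Distinct ⇒ no rewrite sequence connects them.

NO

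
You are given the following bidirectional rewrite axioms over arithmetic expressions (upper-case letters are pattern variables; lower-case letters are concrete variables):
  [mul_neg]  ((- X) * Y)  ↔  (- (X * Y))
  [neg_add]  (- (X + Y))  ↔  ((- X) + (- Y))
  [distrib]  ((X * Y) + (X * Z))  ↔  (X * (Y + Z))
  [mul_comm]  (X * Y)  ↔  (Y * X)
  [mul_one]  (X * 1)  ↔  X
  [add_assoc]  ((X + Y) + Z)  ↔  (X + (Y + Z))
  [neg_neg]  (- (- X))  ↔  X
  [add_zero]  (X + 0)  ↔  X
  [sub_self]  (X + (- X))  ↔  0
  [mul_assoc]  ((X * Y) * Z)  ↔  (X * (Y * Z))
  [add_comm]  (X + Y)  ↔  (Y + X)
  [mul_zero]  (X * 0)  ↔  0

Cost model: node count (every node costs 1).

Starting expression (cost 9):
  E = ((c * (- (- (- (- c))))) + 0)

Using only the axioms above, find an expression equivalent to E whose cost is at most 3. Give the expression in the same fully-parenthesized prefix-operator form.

(1) ((c * (- (- (- (- c))))) + 0)  =[add_zero →]=  (c * (- (- (- (- c)))))
(2) (- (- (- (- c))))  =[neg_neg →]=  (- (- c))    ⊢ (c * (- (- c)))
(3) (- (- c))  =[neg_neg →]=  c    ⊢ cost 3, within 3

(c * c)   [cost 3]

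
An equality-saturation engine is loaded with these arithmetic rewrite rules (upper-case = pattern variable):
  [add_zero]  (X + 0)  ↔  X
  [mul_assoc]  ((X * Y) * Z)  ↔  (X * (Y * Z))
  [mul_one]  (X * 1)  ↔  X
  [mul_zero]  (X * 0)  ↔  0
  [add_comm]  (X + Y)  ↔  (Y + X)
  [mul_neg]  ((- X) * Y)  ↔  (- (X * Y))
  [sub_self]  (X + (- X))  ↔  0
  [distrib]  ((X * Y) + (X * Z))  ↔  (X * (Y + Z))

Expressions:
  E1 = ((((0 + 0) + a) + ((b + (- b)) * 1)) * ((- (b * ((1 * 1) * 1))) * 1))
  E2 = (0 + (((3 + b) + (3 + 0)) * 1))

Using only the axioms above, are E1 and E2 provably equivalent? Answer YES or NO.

NO

Every axiom is a valid identity, so a rewrite proof would force E1 and E2 to agree under every assignment.
At a=0, b=0: E1 = 0 but E2 = 6; they differ, so no derivation exists.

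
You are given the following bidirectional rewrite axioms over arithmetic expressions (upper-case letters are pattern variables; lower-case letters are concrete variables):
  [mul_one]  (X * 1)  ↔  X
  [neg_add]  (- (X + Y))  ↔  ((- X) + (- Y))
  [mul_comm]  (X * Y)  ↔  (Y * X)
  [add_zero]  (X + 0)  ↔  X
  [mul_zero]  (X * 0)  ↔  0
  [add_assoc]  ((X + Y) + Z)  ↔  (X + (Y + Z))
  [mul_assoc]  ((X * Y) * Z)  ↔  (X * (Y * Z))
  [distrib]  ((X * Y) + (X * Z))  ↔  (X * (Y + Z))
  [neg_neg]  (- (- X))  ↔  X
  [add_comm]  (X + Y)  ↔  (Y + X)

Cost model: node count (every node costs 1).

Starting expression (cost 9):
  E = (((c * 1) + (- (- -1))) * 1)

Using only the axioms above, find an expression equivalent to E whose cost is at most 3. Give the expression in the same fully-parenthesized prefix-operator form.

(c + -1)   [cost 3]

1. [neg_neg →] (- (- -1))  →  -1;  E = (((c * 1) + -1) * 1)
2. [mul_one →] (c * 1)  →  c;  E = ((c + -1) * 1)
3. [mul_one →] ((c + -1) * 1)  →  (c + -1);  cost 3 ≤ 3, done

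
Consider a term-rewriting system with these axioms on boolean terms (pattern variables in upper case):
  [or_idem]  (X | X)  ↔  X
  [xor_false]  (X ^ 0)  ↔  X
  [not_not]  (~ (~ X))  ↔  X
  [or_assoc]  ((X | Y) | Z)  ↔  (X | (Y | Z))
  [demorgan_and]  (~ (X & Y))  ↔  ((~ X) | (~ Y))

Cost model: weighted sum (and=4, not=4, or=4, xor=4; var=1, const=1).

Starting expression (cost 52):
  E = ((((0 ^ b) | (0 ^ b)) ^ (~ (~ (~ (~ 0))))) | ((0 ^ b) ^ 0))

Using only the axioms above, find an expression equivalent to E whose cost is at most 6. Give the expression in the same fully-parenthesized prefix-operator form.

(1) (~ (~ 0))  =[not_not →]=  0    ⊢ ((((0 ^ b) | (0 ^ b)) ^ (~ (~ 0))) | ((0 ^ b) ^ 0))
(2) (~ (~ 0))  =[not_not →]=  0    ⊢ ((((0 ^ b) | (0 ^ b)) ^ 0) | ((0 ^ b) ^ 0))
(3) ((0 ^ b) | (0 ^ b))  =[or_idem →]=  (0 ^ b)    ⊢ (((0 ^ b) ^ 0) | ((0 ^ b) ^ 0))
(4) (((0 ^ b) ^ 0) | ((0 ^ b) ^ 0))  =[or_idem →]=  ((0 ^ b) ^ 0)
(5) ((0 ^ b) ^ 0)  =[xor_false →]=  (0 ^ b)    ⊢ cost 6, within 6

(0 ^ b)   [cost 6]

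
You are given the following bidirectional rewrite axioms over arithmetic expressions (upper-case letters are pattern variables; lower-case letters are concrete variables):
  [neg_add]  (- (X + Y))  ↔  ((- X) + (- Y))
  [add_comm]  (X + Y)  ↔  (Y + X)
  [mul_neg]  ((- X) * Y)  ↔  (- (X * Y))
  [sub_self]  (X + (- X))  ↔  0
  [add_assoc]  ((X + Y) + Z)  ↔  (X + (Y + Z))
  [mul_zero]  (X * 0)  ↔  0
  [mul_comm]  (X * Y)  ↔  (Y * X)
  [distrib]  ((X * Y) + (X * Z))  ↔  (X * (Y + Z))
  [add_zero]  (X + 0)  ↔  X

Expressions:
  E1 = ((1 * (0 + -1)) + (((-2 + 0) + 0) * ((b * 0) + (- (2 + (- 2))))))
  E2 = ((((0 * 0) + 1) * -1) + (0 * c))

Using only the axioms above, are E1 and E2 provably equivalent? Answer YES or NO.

(1) (2 + (- 2))  =[sub_self →]=  0    ⊢ ((1 * (0 + -1)) + (((-2 + 0) + 0) * ((b * 0) + (- 0))))
(2) (b * 0)  =[mul_zero →]=  0    ⊢ ((1 * (0 + -1)) + (((-2 + 0) + 0) * (0 + (- 0))))
(3) (0 + -1)  =[add_comm →]=  (-1 + 0)    ⊢ ((1 * (-1 + 0)) + (((-2 + 0) + 0) * (0 + (- 0))))
(4) (0 + (- 0))  =[sub_self →]=  0    ⊢ ((1 * (-1 + 0)) + (((-2 + 0) + 0) * 0))
(5) (-2 + 0)  =[add_zero →]=  -2    ⊢ ((1 * (-1 + 0)) + ((-2 + 0) * 0))
(6) (-2 + 0)  =[add_zero →]=  -2    ⊢ ((1 * (-1 + 0)) + (-2 * 0))
(7) (-2 * 0)  =[mul_zero →]=  0    ⊢ ((1 * (-1 + 0)) + 0)
(8) (-1 + 0)  =[add_zero →]=  -1    ⊢ ((1 * -1) + 0)
(9) (1 * -1)  =[mul_comm →]=  (-1 * 1)    ⊢ ((-1 * 1) + 0)
(10) ((-1 * 1) + 0)  =[add_zero →]=  (-1 * 1)
(11) (-1 * 1)  =[mul_comm →]=  (1 * -1)
(12) 1  =[add_zero ←]=  (1 + 0)    ⊢ ((1 + 0) * -1)
(13) ((1 + 0) * -1)  =[add_zero ←]=  (((1 + 0) * -1) + 0)
(14) 0  =[mul_zero ←]=  (c * 0)    ⊢ (((1 + 0) * -1) + (c * 0))
(15) (c * 0)  =[mul_comm →]=  (0 * c)    ⊢ (((1 + 0) * -1) + (0 * c))
(16) (1 + 0)  =[add_comm →]=  (0 + 1)    ⊢ (((0 + 1) * -1) + (0 * c))
(17) 0  =[mul_zero ←]=  (0 * 0)    ⊢ E2

YES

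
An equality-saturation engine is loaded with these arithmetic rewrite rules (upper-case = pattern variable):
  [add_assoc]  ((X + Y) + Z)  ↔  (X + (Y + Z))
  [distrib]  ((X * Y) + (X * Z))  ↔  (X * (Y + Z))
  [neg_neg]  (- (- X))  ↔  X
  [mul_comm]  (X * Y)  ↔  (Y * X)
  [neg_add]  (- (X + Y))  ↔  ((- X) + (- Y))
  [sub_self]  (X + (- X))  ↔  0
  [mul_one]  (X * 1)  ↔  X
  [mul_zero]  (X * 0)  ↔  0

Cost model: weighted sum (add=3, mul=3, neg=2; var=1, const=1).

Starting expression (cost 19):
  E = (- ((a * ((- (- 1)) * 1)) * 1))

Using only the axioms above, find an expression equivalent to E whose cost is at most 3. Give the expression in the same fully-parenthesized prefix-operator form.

1. [mul_one →] ((a * ((- (- 1)) * 1)) * 1)  →  (a * ((- (- 1)) * 1));  E = (- (a * ((- (- 1)) * 1)))
2. [neg_neg →] (- (- 1))  →  1;  E = (- (a * (1 * 1)))
3. [mul_one →] (1 * 1)  →  1;  E = (- (a * 1))
4. [mul_one →] (a * 1)  →  a;  cost 3 ≤ 3, done

(- a)   [cost 3]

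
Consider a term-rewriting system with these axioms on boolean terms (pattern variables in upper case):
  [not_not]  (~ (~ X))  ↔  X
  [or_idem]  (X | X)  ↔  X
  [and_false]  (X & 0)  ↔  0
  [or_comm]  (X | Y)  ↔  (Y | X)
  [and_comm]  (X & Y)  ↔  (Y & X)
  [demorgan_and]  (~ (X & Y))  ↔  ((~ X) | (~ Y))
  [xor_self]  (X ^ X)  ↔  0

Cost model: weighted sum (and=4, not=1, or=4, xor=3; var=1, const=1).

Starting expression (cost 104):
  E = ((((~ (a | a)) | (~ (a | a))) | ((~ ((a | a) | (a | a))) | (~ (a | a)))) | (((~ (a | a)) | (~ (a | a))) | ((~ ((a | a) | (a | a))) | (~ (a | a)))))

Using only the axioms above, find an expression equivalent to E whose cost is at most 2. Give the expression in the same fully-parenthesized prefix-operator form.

step 1: or_idem (→) rewrites ((((~ (a | a)) | (~ (a | a))) | ((~ ((a | a) | (a | a))) | (~ (a | a)))) | (((~ (a | a)) | (~ (a | a))) | ((~ ((a | a) | (a | a))) | (~ (a | a))))) into (((~ (a | a)) | (~ (a | a))) | ((~ ((a | a) | (a | a))) | (~ (a | a))))
step 2: or_idem (→) rewrites ((a | a) | (a | a)) into (a | a), now (((~ (a | a)) | (~ (a | a))) | ((~ (a | a)) | (~ (a | a))))
step 3: or_idem (→) rewrites (((~ (a | a)) | (~ (a | a))) | ((~ (a | a)) | (~ (a | a)))) into ((~ (a | a)) | (~ (a | a)))
step 4: or_idem (→) rewrites ((~ (a | a)) | (~ (a | a))) into (~ (a | a))
step 5: or_idem (→) rewrites (a | a) into a, reaching cost 2 (bound 2)

(~ a)   [cost 2]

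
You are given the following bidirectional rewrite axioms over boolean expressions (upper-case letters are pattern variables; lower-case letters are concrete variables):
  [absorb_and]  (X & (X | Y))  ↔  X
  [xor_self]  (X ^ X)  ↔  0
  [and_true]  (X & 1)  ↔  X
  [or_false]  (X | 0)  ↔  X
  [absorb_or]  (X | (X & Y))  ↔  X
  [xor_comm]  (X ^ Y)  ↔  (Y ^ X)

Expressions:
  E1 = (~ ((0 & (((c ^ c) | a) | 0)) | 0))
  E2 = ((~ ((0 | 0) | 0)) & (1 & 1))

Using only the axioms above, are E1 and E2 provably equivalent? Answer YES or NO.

step 1: or_false (→) rewrites (((c ^ c) | a) | 0) into ((c ^ c) | a), now (~ ((0 & ((c ^ c) | a)) | 0))
step 2: xor_self (→) rewrites (c ^ c) into 0, now (~ ((0 & (0 | a)) | 0))
step 3: absorb_and (→) rewrites (0 & (0 | a)) into 0, now (~ (0 | 0))
step 4: or_false (←) rewrites 0 into (0 | 0), now (~ ((0 | 0) | 0))
step 5: and_true (←) rewrites (~ ((0 | 0) | 0)) into ((~ ((0 | 0) | 0)) & 1)
step 6: and_true (←) rewrites 1 into (1 & 1), which is E2

YES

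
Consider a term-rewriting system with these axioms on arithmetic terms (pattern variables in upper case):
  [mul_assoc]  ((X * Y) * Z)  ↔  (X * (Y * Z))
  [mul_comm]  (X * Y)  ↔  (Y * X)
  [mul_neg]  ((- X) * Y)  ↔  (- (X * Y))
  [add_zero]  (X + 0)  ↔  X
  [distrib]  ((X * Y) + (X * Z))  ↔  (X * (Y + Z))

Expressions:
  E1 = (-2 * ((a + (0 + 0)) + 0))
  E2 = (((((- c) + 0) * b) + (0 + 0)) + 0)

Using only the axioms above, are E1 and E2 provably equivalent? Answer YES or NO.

All listed rules preserve value, hence provable equivalence implies equal values everywhere; look for a separating assignment.
a=0, b=1, c=1 gives E1 ↦ 0, E2 ↦ -1; values differ ⇒ not provably equivalent.

NO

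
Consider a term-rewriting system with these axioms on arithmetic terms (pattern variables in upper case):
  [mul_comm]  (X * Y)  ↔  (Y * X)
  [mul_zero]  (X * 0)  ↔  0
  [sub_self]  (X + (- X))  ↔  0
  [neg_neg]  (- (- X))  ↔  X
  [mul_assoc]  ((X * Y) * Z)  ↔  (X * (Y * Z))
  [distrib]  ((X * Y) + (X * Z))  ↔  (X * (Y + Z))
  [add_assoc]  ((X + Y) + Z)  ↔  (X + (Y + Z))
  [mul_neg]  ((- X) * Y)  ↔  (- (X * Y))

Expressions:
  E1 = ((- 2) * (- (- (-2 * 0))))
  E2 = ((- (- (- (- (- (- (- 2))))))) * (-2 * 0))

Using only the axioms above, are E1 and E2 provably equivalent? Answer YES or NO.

YES

1. [mul_comm →] (-2 * 0)  →  (0 * -2);  E1 = ((- 2) * (- (- (0 * -2))))
2. [neg_neg →] (- (- (0 * -2)))  →  (0 * -2);  E1 = ((- 2) * (0 * -2))
3. [mul_comm →] (0 * -2)  →  (-2 * 0);  E1 = ((- 2) * (-2 * 0))
4. [neg_neg ←] 2  →  (- (- 2));  E1 = ((- (- (- 2))) * (-2 * 0))
5. [neg_neg ←] (- (- 2))  →  (- (- (- (- 2))));  E1 = ((- (- (- (- (- 2))))) * (-2 * 0))
6. [neg_neg ←] (- (- 2))  →  (- (- (- (- 2))));  this is E2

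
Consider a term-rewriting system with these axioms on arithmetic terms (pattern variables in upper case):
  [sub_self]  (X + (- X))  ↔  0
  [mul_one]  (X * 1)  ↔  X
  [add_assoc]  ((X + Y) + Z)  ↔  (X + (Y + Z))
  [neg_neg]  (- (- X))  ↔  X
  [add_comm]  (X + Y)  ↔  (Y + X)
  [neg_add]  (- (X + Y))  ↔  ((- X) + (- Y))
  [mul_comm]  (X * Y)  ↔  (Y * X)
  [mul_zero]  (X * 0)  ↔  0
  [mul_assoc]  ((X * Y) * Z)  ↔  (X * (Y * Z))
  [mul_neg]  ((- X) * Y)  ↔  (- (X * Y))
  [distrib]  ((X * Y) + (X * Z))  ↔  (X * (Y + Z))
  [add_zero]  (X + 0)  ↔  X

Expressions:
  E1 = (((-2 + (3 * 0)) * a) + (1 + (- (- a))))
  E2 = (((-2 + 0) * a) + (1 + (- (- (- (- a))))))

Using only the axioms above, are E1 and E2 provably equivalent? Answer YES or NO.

YES

step 1: mul_zero (→) rewrites (3 * 0) into 0, now (((-2 + 0) * a) + (1 + (- (- a))))
step 2: neg_neg (←) rewrites (- (- a)) into (- (- (- (- a)))), which is E2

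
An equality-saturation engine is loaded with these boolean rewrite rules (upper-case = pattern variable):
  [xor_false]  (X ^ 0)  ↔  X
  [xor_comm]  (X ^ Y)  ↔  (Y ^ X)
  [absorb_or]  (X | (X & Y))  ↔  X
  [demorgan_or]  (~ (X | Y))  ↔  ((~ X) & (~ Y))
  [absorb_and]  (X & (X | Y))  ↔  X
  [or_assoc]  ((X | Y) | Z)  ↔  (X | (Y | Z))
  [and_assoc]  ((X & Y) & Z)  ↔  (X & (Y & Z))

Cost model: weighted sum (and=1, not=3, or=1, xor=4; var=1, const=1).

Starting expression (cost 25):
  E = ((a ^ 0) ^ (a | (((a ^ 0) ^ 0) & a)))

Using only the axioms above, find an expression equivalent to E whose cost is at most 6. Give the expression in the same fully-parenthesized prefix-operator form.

1. [xor_false →] ((a ^ 0) ^ 0)  →  (a ^ 0);  E = ((a ^ 0) ^ (a | ((a ^ 0) & a)))
2. [xor_false →] (a ^ 0)  →  a;  E = ((a ^ 0) ^ (a | (a & a)))
3. [xor_false →] (a ^ 0)  →  a;  E = (a ^ (a | (a & a)))
4. [absorb_or →] (a | (a & a))  →  a;  cost 6 ≤ 6, done

(a ^ a)   [cost 6]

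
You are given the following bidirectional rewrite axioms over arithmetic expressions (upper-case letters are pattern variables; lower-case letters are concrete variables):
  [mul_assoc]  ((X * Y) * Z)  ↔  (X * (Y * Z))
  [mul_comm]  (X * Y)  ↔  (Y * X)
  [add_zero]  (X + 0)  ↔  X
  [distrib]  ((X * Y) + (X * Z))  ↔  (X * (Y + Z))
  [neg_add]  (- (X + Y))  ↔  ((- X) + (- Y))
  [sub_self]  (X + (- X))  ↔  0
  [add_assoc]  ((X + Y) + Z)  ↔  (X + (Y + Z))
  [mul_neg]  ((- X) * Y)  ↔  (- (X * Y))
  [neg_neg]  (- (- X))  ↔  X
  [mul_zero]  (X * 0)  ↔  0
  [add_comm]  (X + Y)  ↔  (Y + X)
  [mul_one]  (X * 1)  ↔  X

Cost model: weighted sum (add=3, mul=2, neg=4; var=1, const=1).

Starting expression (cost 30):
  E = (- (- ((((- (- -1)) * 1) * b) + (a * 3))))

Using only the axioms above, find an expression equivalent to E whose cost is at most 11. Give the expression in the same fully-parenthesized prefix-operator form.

((-1 * b) + (a * 3))   [cost 11]

(1) ((- (- -1)) * 1)  =[mul_one →]=  (- (- -1))    ⊢ (- (- (((- (- -1)) * b) + (a * 3))))
(2) (- (- (((- (- -1)) * b) + (a * 3))))  =[neg_neg →]=  (((- (- -1)) * b) + (a * 3))
(3) (- (- -1))  =[neg_neg →]=  -1    ⊢ cost 11, within 11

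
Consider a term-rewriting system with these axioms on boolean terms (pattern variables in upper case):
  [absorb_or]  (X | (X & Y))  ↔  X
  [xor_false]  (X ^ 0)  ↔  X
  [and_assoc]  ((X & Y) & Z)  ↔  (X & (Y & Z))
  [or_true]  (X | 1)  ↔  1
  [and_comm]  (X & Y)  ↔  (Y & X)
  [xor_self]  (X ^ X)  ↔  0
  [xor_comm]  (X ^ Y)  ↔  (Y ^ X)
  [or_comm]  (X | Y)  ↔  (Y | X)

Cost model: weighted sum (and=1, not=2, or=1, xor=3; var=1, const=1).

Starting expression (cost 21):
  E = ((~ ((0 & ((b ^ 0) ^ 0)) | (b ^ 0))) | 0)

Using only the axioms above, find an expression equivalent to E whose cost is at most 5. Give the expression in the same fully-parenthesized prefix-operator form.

step 1: xor_false (→) rewrites (b ^ 0) into b, now ((~ ((0 & (b ^ 0)) | (b ^ 0))) | 0)
step 2: xor_false (→) rewrites (b ^ 0) into b, now ((~ ((0 & (b ^ 0)) | b)) | 0)
step 3: or_comm (→) rewrites ((0 & (b ^ 0)) | b) into (b | (0 & (b ^ 0))), now ((~ (b | (0 & (b ^ 0)))) | 0)
step 4: xor_false (→) rewrites (b ^ 0) into b, now ((~ (b | (0 & b))) | 0)
step 5: and_comm (→) rewrites (0 & b) into (b & 0), now ((~ (b | (b & 0))) | 0)
step 6: absorb_or (→) rewrites (b | (b & 0)) into b, reaching cost 5 (bound 5)

((~ b) | 0)   [cost 5]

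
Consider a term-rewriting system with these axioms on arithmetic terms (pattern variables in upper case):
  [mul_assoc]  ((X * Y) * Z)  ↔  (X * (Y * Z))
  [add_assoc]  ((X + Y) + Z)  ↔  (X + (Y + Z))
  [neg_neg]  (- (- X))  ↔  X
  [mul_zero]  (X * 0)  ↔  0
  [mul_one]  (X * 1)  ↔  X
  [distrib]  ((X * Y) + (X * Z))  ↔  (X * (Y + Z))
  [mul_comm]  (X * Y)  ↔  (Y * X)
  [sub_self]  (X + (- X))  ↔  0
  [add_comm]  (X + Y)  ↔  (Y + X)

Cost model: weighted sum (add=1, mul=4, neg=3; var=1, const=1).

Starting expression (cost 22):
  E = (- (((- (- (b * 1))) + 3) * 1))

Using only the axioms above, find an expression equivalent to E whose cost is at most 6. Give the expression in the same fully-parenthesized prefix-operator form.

1. [mul_one →] (((- (- (b * 1))) + 3) * 1)  →  ((- (- (b * 1))) + 3);  E = (- ((- (- (b * 1))) + 3))
2. [mul_one →] (b * 1)  →  b;  E = (- ((- (- b)) + 3))
3. [neg_neg →] (- (- b))  →  b;  cost 6 ≤ 6, done

(- (b + 3))   [cost 6]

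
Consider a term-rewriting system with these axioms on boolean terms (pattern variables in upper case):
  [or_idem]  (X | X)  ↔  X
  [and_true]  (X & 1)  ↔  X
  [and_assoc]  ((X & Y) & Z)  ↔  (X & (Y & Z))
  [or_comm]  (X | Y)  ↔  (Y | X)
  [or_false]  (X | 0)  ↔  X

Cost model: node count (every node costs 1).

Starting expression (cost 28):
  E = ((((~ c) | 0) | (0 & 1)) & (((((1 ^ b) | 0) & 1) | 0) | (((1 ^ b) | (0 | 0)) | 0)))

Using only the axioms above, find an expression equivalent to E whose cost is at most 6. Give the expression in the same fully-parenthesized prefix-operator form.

1. [and_true →] (((1 ^ b) | 0) & 1)  →  ((1 ^ b) | 0);  E = ((((~ c) | 0) | (0 & 1)) & ((((1 ^ b) | 0) | 0) | (((1 ^ b) | (0 | 0)) | 0)))
2. [or_idem →] (0 | 0)  →  0;  E = ((((~ c) | 0) | (0 & 1)) & ((((1 ^ b) | 0) | 0) | (((1 ^ b) | 0) | 0)))
3. [or_idem →] ((((1 ^ b) | 0) | 0) | (((1 ^ b) | 0) | 0))  →  (((1 ^ b) | 0) | 0);  E = ((((~ c) | 0) | (0 & 1)) & (((1 ^ b) | 0) | 0))
4. [or_false →] ((~ c) | 0)  →  (~ c);  E = (((~ c) | (0 & 1)) & (((1 ^ b) | 0) | 0))
5. [or_false →] (((1 ^ b) | 0) | 0)  →  ((1 ^ b) | 0);  E = (((~ c) | (0 & 1)) & ((1 ^ b) | 0))
6. [and_true →] (0 & 1)  →  0;  E = (((~ c) | 0) & ((1 ^ b) | 0))
7. [or_false →] ((~ c) | 0)  →  (~ c);  E = ((~ c) & ((1 ^ b) | 0))
8. [or_false →] ((1 ^ b) | 0)  →  (1 ^ b);  cost 6 ≤ 6, done

((~ c) & (1 ^ b))   [cost 6]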